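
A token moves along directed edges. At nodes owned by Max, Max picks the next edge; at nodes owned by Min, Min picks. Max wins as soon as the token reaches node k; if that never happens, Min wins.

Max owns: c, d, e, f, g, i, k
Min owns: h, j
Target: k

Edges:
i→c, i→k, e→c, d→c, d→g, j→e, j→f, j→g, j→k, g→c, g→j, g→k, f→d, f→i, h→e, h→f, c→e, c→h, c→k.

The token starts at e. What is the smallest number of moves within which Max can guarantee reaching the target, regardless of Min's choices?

A0 = {k}
A1: add {c, g, i} — c (Max) has c→k; g (Max) has g→k; i (Max) has i→k.
A2: add {d, e, f} — d (Max) has d→c; e (Max) has e→c; f (Max) has f→i.
e enters the attractor at level 2, so Max can force the target in 2 moves from there.

2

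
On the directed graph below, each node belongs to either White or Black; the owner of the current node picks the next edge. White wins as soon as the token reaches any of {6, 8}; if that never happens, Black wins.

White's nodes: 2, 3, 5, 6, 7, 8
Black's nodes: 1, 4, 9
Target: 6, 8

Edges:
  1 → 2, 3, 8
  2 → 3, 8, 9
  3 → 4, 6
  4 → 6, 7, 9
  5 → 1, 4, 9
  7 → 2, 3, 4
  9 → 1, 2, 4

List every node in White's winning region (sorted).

A0 = {6, 8}
A1: add {2, 3} — 2 (White) has 2→8; 3 (White) has 3→6.
A2: add {1, 7} — 1 (Black): all of {2, 3, 8} already in; 7 (White) has 7→2.
A3: add {5} — 5 (White) has 5→1.
A4 = A3; e.g. 4 (Black) can still go to 9. Fixed point.
White's winning region = {1, 2, 3, 5, 6, 7, 8}.

1, 2, 3, 5, 6, 7, 8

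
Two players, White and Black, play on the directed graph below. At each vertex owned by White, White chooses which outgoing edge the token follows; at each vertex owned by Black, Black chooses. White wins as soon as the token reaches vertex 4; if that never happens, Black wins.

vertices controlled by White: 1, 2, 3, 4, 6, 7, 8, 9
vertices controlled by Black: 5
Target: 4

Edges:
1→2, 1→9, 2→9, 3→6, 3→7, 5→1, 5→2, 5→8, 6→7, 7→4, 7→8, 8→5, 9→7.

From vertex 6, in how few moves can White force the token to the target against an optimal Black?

2

A0 = {4}
A1: add {7} — 7 (White) has 7→4.
A2: add {3, 6, 9} — 3 (White) has 3→7; 6 (White) has 6→7; 9 (White) has 9→7.
6 enters the attractor at level 2, so White can force the target in 2 moves from there.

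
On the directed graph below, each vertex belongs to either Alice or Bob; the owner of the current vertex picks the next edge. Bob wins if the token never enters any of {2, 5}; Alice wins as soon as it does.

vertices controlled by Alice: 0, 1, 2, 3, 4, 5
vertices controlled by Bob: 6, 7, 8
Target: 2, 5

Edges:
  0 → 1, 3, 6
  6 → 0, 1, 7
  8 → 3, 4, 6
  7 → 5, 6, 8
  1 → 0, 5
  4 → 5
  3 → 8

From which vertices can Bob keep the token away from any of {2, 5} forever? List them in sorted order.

3, 6, 7, 8

A0 = {2, 5}
A1: add {1, 4} — 1 (Alice) has 1→5; 4 (Alice) has 4→5.
A2: add {0} — 0 (Alice) has 0→1.
A3 = A2; e.g. 3 (Alice) has no edge into A2. Fixed point.
Alice's attractor = {0, 1, 2, 4, 5}; Bob avoids the target exactly from the complement.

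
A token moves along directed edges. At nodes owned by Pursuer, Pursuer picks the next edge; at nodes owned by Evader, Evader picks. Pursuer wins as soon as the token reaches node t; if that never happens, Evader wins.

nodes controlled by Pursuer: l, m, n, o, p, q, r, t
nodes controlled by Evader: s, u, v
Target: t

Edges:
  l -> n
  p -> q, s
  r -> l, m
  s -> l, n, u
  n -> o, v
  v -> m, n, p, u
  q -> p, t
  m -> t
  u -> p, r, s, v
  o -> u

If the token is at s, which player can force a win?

Evader

A0 = {t}
A1: add {m, q} — m (Pursuer) has m→t; q (Pursuer) has q→t.
A2: add {p, r} — p (Pursuer) has p→q; r (Pursuer) has r→m.
A3 = A2; e.g. l (Pursuer) has no edge into A2. Fixed point.
s never enters the attractor, so Evader can avoid the target forever.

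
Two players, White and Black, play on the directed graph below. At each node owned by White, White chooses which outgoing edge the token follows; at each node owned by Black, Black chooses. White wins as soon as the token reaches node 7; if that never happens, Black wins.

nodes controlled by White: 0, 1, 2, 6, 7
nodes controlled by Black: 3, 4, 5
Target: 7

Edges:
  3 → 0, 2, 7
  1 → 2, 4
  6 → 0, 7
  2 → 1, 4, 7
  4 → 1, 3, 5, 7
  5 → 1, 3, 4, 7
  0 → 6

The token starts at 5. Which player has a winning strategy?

A0 = {7}
A1: add {2, 6} — 2 (White) has 2→7; 6 (White) has 6→7.
A2: add {0, 1} — 0 (White) has 0→6; 1 (White) has 1→2.
A3: add {3} — 3 (Black): all of {0, 2, 7} already in.
A4 = A3; e.g. 4 (Black) can still go to 5. Fixed point.
5 never enters the attractor, so Black can avoid the target forever.

Black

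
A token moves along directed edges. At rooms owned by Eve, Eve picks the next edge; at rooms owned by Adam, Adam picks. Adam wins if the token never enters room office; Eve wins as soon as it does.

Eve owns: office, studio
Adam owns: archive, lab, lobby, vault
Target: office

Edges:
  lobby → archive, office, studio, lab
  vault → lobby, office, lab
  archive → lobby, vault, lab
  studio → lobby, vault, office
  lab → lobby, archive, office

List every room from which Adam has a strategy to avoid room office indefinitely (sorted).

archive, lab, lobby, vault

A0 = {office}
A1: add {studio} — studio (Eve) has studio→office.
A2 = A1; e.g. lobby (Adam) can still go to archive. Fixed point.
Eve's attractor = {office, studio}; Adam avoids the target exactly from the complement.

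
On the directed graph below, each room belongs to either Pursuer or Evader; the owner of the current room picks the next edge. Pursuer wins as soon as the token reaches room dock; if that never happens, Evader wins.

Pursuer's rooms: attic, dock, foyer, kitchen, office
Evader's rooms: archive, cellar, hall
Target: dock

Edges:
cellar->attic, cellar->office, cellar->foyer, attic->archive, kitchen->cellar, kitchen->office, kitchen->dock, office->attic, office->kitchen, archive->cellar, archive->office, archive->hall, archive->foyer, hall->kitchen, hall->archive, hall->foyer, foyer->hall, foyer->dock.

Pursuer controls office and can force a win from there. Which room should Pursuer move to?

A0 = {dock}
A1: add {foyer, kitchen} — kitchen (Pursuer) has kitchen→dock; foyer (Pursuer) has foyer→dock.
A2: add {office} — office (Pursuer) has office→kitchen.
A3 = A2; e.g. cellar (Evader) can still go to attic. Fixed point.
From office, successor kitchen is in the attractor (rank 1); the other successor attic is not.

kitchen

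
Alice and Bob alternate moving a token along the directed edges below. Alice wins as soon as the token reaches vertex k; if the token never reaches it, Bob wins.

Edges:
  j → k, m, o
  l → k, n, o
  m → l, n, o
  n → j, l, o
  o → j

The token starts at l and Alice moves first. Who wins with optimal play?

Alice

Track states (vertex, player-to-move).
A0 = {(k,Alice), (k,Bob)}
A1: add {(j,Alice), (l,Alice)}.
(l,Alice) ∈ A1 ⇒ Alice forces the target.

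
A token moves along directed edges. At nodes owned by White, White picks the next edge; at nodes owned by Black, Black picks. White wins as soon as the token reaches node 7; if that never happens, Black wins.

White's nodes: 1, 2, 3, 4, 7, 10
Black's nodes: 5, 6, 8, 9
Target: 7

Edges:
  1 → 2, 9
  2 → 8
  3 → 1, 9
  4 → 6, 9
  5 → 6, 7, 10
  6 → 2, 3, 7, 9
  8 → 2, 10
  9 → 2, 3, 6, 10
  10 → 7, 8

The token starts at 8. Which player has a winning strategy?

Black

A0 = {7}
A1: add {10} — 10 (White) has 10→7.
A2 = A1; e.g. 1 (White) has no edge into A1. Fixed point.
8 never enters the attractor, so Black can avoid the target forever.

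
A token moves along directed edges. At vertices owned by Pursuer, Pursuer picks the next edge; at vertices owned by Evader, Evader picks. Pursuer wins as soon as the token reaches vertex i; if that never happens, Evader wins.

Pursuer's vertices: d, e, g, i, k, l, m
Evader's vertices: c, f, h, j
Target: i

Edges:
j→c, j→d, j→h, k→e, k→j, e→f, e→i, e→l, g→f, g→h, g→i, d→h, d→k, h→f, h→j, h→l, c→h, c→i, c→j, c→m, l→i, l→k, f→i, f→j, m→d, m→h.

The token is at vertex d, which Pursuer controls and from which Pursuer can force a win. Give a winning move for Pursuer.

k

A0 = {i}
A1: add {e, g, l} — e (Pursuer) has e→i; g (Pursuer) has g→i; l (Pursuer) has l→i.
A2: add {k} — k (Pursuer) has k→e.
A3: add {d} — d (Pursuer) has d→k.
A4: add {m} — m (Pursuer) has m→d.
A5 = A4; e.g. c (Evader) can still go to h. Fixed point.
From d, successor k is in the attractor (rank 2); the other successor h is not.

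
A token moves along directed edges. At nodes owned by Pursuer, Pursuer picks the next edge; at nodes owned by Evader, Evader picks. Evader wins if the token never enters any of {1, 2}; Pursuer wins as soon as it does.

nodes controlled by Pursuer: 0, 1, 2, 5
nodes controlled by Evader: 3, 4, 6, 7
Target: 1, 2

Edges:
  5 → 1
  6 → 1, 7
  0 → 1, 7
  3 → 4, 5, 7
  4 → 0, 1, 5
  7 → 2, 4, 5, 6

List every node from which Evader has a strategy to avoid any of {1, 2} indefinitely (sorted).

A0 = {1, 2}
A1: add {0, 5} — 0 (Pursuer) has 0→1; 5 (Pursuer) has 5→1.
A2: add {4} — 4 (Evader): all of {0, 1, 5} already in.
A3 = A2; e.g. 3 (Evader) can still go to 7. Fixed point.
Pursuer's attractor = {0, 1, 2, 4, 5}; Evader avoids the target exactly from the complement.

3, 6, 7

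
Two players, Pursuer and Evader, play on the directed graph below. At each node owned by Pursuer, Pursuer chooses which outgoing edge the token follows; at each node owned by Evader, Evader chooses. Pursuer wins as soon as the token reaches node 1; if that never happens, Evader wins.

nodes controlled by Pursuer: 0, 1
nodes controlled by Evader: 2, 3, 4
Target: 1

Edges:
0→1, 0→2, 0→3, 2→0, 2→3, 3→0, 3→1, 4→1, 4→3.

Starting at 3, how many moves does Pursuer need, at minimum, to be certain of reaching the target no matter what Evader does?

A0 = {1}
A1: add {0} — 0 (Pursuer) has 0→1.
A2: add {3} — 3 (Evader): all of {0, 1} already in.
3 enters the attractor at level 2, so Pursuer can force the target in 2 moves from there.

2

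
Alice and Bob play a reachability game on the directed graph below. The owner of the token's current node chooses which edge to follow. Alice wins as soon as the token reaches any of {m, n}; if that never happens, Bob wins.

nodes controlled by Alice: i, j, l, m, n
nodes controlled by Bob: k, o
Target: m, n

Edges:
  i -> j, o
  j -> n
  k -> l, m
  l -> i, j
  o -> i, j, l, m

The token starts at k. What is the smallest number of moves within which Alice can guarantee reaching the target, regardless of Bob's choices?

3

A0 = {m, n}
A1: add {j} — j (Alice) has j→n.
A2: add {i, l} — i (Alice) has i→j; l (Alice) has l→j.
A3: add {k, o} — k (Bob): all of {l, m} already in; o (Bob): all of {i, j, l, m} already in.
A3 = all vertices. Fixed point.
k enters the attractor at level 3, so Alice can force the target in 3 moves from there.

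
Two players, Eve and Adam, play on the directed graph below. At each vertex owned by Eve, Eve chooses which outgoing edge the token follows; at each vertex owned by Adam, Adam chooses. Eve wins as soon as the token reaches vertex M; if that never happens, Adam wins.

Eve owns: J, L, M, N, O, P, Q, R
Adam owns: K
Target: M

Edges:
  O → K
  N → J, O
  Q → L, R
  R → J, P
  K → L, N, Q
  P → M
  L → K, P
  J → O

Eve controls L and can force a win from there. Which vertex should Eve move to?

P

A0 = {M}
A1: add {P} — P (Eve) has P→M.
A2: add {L, R} — L (Eve) has L→P; R (Eve) has R→P.
A3: add {Q} — Q (Eve) has Q→L.
A4 = A3; e.g. J (Eve) has no edge into A3. Fixed point.
From L, successor P is in the attractor (rank 1); the other successor K is not.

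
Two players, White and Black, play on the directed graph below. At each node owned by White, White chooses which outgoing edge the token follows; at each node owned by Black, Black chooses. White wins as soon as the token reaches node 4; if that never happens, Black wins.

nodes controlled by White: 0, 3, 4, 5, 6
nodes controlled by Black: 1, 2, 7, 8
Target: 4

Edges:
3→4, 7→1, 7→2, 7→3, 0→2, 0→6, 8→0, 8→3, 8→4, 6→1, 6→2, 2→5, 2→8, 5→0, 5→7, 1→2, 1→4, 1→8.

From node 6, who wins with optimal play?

Black

A0 = {4}
A1: add {3} — 3 (White) has 3→4.
A2 = A1; e.g. 0 (White) has no edge into A1. Fixed point.
6 never enters the attractor, so Black can avoid the target forever.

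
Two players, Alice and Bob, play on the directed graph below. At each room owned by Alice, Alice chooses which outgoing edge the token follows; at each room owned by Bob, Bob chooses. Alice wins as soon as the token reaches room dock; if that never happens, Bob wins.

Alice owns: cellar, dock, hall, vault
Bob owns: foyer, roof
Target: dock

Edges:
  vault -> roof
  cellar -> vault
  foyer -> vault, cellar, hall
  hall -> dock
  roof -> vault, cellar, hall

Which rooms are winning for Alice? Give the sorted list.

A0 = {dock}
A1: add {hall} — hall (Alice) has hall→dock.
A2 = A1; e.g. vault (Alice) has no edge into A1. Fixed point.
Alice's winning region = {dock, hall}.

dock, hall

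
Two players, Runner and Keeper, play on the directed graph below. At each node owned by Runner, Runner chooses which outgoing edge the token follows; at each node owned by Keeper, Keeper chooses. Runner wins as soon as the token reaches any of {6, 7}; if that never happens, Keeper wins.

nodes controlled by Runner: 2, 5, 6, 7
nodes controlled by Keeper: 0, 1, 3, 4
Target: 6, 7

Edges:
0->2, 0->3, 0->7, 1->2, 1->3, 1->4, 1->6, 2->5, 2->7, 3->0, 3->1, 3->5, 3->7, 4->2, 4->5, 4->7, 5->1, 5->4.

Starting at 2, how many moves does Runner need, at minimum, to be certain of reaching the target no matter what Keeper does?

A0 = {6, 7}
A1: add {2} — 2 (Runner) has 2→7.
A2 = A1; e.g. 0 (Keeper) can still go to 3. Fixed point.
2 enters the attractor at level 1, so Runner can force the target in 1 move from there.

1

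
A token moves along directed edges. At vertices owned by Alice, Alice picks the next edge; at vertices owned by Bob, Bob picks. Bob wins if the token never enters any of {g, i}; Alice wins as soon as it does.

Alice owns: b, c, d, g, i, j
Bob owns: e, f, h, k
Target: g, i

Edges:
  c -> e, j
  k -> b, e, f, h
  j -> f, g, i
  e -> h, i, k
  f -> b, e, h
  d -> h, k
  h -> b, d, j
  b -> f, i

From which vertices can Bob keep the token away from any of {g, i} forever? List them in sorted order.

A0 = {g, i}
A1: add {b, j} — b (Alice) has b→i; j (Alice) has j→g.
A2: add {c} — c (Alice) has c→j.
A3 = A2; e.g. d (Alice) has no edge into A2. Fixed point.
Alice's attractor = {b, c, g, i, j}; Bob avoids the target exactly from the complement.

d, e, f, h, k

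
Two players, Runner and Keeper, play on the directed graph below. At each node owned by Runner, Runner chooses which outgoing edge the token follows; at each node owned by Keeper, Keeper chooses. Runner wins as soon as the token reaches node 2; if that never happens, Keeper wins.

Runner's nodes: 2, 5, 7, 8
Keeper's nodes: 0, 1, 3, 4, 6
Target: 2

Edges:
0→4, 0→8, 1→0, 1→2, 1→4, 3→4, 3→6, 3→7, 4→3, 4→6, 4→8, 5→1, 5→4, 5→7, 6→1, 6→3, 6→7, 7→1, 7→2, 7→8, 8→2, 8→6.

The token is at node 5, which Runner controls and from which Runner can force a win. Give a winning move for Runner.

A0 = {2}
A1: add {7, 8} — 7 (Runner) has 7→2; 8 (Runner) has 8→2.
A2: add {5} — 5 (Runner) has 5→7.
A3 = A2; e.g. 0 (Keeper) can still go to 4. Fixed point.
From 5, successor 7 is in the attractor (rank 1); the other successors 1, 4 are not.

7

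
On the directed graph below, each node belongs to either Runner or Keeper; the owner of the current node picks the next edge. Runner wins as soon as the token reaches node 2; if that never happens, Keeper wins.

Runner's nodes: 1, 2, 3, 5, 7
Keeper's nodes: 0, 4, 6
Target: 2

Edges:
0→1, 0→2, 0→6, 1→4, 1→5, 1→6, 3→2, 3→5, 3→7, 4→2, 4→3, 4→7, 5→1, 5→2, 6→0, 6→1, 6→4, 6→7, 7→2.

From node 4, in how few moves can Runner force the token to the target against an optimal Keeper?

A0 = {2}
A1: add {3, 5, 7} — 3 (Runner) has 3→2; 5 (Runner) has 5→2; 7 (Runner) has 7→2.
A2: add {1, 4} — 1 (Runner) has 1→5; 4 (Keeper): all of {2, 3, 7} already in.
A3 = A2; e.g. 0 (Keeper) can still go to 6. Fixed point.
4 enters the attractor at level 2, so Runner can force the target in 2 moves from there.

2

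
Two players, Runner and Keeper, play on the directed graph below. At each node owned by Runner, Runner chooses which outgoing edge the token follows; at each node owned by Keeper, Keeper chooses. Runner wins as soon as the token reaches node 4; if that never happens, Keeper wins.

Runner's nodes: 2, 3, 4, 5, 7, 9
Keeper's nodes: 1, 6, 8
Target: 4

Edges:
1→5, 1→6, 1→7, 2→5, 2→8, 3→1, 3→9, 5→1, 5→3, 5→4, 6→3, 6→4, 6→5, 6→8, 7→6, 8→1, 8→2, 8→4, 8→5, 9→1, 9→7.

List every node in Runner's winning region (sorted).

A0 = {4}
A1: add {5} — 5 (Runner) has 5→4.
A2: add {2} — 2 (Runner) has 2→5.
A3 = A2; e.g. 1 (Keeper) can still go to 6. Fixed point.
Runner's winning region = {2, 4, 5}.

2, 4, 5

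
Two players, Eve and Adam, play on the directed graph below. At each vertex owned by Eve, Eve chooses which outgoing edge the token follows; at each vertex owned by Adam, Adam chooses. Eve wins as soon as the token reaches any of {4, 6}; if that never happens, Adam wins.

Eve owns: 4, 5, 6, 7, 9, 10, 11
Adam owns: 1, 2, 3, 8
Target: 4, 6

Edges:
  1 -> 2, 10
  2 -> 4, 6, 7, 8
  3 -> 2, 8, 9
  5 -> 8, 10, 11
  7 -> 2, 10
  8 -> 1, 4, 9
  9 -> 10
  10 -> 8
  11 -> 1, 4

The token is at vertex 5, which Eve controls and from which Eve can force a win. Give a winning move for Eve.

A0 = {4, 6}
A1: add {11} — 11 (Eve) has 11→4.
A2: add {5} — 5 (Eve) has 5→11.
A3 = A2; e.g. 1 (Adam) can still go to 2. Fixed point.
From 5, successor 11 is in the attractor (rank 1); the other successors 8, 10 are not.

11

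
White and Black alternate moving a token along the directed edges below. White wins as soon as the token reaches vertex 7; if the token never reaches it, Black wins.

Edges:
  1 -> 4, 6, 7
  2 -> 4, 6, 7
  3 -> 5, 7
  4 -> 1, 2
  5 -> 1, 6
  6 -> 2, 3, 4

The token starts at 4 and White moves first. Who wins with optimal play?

Black

Track states (vertex, player-to-move).
A0 = {(7,White), (7,Black)}
A1: add {(1,White), (2,White), (3,White)}.
A2: add {(4,Black)}.
A3: add {(6,White)}.
A4: add {(5,Black)}.
A5 = A4; e.g. (1,Black) stays out. (4,White) never enters ⇒ Black avoids the target.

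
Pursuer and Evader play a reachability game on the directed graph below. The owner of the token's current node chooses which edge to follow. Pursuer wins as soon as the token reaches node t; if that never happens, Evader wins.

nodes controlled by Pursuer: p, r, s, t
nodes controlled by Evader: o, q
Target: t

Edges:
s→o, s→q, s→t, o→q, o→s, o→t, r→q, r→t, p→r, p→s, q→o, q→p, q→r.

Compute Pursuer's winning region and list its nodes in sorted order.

A0 = {t}
A1: add {r, s} — r (Pursuer) has r→t; s (Pursuer) has s→t.
A2: add {p} — p (Pursuer) has p→r.
A3 = A2; e.g. o (Evader) can still go to q. Fixed point.
Pursuer's winning region = {p, r, s, t}.

p, r, s, t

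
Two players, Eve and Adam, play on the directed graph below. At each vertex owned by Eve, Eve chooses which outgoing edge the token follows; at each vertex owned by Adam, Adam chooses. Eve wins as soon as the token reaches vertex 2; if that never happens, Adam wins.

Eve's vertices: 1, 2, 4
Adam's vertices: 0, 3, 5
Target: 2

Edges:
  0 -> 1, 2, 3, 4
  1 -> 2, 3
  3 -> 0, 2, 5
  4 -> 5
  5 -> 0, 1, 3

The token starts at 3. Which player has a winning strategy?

Adam

A0 = {2}
A1: add {1} — 1 (Eve) has 1→2.
A2 = A1; e.g. 0 (Adam) can still go to 3. Fixed point.
3 never enters the attractor, so Adam can avoid the target forever.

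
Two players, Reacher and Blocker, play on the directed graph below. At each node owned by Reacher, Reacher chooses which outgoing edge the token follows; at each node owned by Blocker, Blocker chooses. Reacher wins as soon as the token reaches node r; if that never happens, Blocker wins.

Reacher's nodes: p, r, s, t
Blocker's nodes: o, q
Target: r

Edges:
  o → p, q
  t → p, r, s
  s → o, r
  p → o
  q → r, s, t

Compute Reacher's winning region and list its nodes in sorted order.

q, r, s, t

A0 = {r}
A1: add {s, t} — s (Reacher) has s→r; t (Reacher) has t→r.
A2: add {q} — q (Blocker): all of {r, s, t} already in.
A3 = A2; e.g. o (Blocker) can still go to p. Fixed point.
Reacher's winning region = {q, r, s, t}.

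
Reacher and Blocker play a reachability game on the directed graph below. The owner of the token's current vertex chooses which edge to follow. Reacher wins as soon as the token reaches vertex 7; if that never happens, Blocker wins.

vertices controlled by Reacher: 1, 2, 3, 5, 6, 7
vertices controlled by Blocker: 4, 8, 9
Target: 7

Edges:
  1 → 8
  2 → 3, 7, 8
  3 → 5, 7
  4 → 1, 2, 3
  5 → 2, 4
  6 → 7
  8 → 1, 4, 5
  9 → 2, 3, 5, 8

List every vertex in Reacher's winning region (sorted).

A0 = {7}
A1: add {2, 3, 6} — 2 (Reacher) has 2→7; 3 (Reacher) has 3→7; 6 (Reacher) has 6→7.
A2: add {5} — 5 (Reacher) has 5→2.
A3 = A2; e.g. 1 (Reacher) has no edge into A2. Fixed point.
Reacher's winning region = {2, 3, 5, 6, 7}.

2, 3, 5, 6, 7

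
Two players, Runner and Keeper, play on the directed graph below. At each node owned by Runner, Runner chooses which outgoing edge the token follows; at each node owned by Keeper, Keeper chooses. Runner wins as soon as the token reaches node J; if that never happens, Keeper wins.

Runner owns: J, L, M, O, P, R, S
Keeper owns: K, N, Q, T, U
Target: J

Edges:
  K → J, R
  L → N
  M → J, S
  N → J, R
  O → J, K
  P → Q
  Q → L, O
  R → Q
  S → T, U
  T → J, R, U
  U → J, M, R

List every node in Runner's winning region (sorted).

A0 = {J}
A1: add {M, O} — M (Runner) has M→J; O (Runner) has O→J.
A2 = A1; e.g. K (Keeper) can still go to R. Fixed point.
Runner's winning region = {J, M, O}.

J, M, O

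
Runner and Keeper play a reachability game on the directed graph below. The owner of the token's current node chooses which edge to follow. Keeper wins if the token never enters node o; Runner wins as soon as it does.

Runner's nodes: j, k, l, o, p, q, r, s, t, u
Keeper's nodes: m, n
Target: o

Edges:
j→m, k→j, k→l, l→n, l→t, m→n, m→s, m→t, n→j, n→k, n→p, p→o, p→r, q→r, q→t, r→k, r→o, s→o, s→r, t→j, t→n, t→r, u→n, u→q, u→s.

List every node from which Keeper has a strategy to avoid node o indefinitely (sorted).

j, m, n

A0 = {o}
A1: add {p, r, s} — p (Runner) has p→o; r (Runner) has r→o; s (Runner) has s→o.
A2: add {q, t, u} — q (Runner) has q→r; t (Runner) has t→r; u (Runner) has u→s.
A3: add {l} — l (Runner) has l→t.
A4: add {k} — k (Runner) has k→l.
A5 = A4; e.g. j (Runner) has no edge into A4. Fixed point.
Runner's attractor = {k, l, o, p, q, r, s, t, u}; Keeper avoids the target exactly from the complement.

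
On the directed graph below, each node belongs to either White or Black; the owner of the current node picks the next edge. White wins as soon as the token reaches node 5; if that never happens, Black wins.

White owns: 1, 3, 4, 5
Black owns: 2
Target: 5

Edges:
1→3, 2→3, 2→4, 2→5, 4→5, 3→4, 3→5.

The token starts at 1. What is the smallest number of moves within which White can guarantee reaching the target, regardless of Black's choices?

A0 = {5}
A1: add {3, 4} — 3 (White) has 3→5; 4 (White) has 4→5.
A2: add {1, 2} — 1 (White) has 1→3; 2 (Black): all of {3, 4, 5} already in.
A2 = all vertices. Fixed point.
1 enters the attractor at level 2, so White can force the target in 2 moves from there.

2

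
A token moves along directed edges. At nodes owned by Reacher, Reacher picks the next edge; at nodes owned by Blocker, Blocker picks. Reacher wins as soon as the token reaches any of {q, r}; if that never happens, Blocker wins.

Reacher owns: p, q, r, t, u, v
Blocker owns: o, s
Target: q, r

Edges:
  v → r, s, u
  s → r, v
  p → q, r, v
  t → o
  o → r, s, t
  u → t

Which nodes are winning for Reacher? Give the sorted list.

A0 = {q, r}
A1: add {p, v} — p (Reacher) has p→q; v (Reacher) has v→r.
A2: add {s} — s (Blocker): all of {r, v} already in.
A3 = A2; e.g. o (Blocker) can still go to t. Fixed point.
Reacher's winning region = {p, q, r, s, v}.

p, q, r, s, v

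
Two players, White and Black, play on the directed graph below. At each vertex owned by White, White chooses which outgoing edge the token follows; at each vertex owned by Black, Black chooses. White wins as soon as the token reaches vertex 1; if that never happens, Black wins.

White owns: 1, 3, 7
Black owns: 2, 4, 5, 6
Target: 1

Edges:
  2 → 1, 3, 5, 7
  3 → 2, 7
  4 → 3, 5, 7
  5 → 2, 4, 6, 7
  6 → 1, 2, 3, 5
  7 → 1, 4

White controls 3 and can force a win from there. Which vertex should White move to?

7

A0 = {1}
A1: add {7} — 7 (White) has 7→1.
A2: add {3} — 3 (White) has 3→7.
A3 = A2; e.g. 2 (Black) can still go to 5. Fixed point.
From 3, successor 7 is in the attractor (rank 1); the other successor 2 is not.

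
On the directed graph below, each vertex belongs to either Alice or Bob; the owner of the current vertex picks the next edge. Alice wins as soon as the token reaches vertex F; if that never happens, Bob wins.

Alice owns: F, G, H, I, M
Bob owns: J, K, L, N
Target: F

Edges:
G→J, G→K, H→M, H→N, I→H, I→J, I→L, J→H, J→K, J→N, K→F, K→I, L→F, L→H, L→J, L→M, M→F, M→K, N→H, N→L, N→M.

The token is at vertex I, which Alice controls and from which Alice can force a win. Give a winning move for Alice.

H

A0 = {F}
A1: add {M} — M (Alice) has M→F.
A2: add {H} — H (Alice) has H→M.
A3: add {I} — I (Alice) has I→H.
A4: add {K} — K (Bob): all of {F, I} already in.
A5: add {G} — G (Alice) has G→K.
A6 = A5; e.g. J (Bob) can still go to N. Fixed point.
From I, successor H is in the attractor (rank 2); the other successors J, L are not.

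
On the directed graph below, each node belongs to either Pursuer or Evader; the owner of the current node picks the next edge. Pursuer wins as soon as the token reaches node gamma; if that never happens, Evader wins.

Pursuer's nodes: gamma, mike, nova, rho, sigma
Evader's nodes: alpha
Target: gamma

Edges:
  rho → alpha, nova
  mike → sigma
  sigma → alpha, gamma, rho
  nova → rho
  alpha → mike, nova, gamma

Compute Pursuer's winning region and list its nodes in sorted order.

gamma, mike, sigma

A0 = {gamma}
A1: add {sigma} — sigma (Pursuer) has sigma→gamma.
A2: add {mike} — mike (Pursuer) has mike→sigma.
A3 = A2; e.g. alpha (Evader) can still go to nova. Fixed point.
Pursuer's winning region = {gamma, mike, sigma}.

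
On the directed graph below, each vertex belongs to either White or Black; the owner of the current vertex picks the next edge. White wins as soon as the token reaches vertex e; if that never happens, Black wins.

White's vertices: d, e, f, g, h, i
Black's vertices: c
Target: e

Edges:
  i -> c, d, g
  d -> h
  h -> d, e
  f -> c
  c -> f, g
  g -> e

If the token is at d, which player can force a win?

A0 = {e}
A1: add {g, h} — g (White) has g→e; h (White) has h→e.
A2: add {d, i} — d (White) has d→h; i (White) has i→g.
A3 = A2; e.g. c (Black) can still go to f. Fixed point.
d ∈ A2, so White can force the target.

White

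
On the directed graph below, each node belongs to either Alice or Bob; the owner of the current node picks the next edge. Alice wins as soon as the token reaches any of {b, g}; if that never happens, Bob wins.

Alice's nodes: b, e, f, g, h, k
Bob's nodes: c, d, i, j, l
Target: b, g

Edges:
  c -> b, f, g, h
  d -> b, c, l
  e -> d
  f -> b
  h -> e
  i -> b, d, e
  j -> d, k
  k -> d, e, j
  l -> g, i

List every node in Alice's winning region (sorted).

b, f, g

A0 = {b, g}
A1: add {f} — f (Alice) has f→b.
A2 = A1; e.g. c (Bob) can still go to h. Fixed point.
Alice's winning region = {b, f, g}.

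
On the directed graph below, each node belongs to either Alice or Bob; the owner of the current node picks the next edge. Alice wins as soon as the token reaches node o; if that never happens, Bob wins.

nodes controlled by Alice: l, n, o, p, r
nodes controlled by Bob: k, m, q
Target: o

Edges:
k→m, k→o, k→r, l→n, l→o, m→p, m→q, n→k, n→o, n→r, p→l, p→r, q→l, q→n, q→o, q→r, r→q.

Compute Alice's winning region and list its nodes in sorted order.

l, n, o, p

A0 = {o}
A1: add {l, n} — l (Alice) has l→o; n (Alice) has n→o.
A2: add {p} — p (Alice) has p→l.
A3 = A2; e.g. k (Bob) can still go to m. Fixed point.
Alice's winning region = {l, n, o, p}.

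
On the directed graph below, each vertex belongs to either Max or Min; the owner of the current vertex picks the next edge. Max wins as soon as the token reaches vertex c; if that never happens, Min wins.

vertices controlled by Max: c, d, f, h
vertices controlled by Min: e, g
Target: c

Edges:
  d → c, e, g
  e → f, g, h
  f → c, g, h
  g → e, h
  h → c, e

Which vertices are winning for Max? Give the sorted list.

A0 = {c}
A1: add {d, f, h} — d (Max) has d→c; f (Max) has f→c; h (Max) has h→c.
A2 = A1; e.g. e (Min) can still go to g. Fixed point.
Max's winning region = {c, d, f, h}.

c, d, f, h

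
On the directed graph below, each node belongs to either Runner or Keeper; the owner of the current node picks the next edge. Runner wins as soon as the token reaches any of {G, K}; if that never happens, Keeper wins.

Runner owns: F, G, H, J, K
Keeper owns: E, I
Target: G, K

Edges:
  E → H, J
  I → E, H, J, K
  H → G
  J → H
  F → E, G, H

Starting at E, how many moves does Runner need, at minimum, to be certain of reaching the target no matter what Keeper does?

A0 = {G, K}
A1: add {F, H} — F (Runner) has F→G; H (Runner) has H→G.
A2: add {J} — J (Runner) has J→H.
A3: add {E} — E (Keeper): all of {H, J} already in.
E enters the attractor at level 3, so Runner can force the target in 3 moves from there.

3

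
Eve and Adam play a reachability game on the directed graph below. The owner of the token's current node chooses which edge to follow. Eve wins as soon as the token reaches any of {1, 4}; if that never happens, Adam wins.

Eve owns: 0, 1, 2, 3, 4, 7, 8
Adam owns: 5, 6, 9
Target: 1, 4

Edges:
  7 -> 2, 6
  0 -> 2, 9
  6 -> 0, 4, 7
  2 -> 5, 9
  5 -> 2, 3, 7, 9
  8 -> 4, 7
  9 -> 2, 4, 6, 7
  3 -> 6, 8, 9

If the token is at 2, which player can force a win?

A0 = {1, 4}
A1: add {8} — 8 (Eve) has 8→4.
A2: add {3} — 3 (Eve) has 3→8.
A3 = A2; e.g. 0 (Eve) has no edge into A2. Fixed point.
2 never enters the attractor, so Adam can avoid the target forever.

Adam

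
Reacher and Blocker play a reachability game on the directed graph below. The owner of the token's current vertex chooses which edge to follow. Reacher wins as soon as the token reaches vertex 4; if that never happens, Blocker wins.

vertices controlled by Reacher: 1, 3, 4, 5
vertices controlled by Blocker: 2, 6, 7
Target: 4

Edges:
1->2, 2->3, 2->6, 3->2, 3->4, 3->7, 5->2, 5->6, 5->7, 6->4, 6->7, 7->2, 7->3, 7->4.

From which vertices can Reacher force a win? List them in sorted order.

3, 4

A0 = {4}
A1: add {3} — 3 (Reacher) has 3→4.
A2 = A1; e.g. 1 (Reacher) has no edge into A1. Fixed point.
Reacher's winning region = {3, 4}.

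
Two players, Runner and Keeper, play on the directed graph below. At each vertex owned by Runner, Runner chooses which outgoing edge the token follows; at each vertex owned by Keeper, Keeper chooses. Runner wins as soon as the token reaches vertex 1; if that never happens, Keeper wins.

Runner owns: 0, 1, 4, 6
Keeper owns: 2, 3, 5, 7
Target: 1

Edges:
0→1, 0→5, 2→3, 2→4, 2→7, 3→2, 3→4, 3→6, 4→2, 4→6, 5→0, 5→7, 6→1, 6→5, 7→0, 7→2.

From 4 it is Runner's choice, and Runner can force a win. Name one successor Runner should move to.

A0 = {1}
A1: add {0, 6} — 0 (Runner) has 0→1; 6 (Runner) has 6→1.
A2: add {4} — 4 (Runner) has 4→6.
A3 = A2; e.g. 2 (Keeper) can still go to 3. Fixed point.
From 4, successor 6 is in the attractor (rank 1); the other successor 2 is not.

6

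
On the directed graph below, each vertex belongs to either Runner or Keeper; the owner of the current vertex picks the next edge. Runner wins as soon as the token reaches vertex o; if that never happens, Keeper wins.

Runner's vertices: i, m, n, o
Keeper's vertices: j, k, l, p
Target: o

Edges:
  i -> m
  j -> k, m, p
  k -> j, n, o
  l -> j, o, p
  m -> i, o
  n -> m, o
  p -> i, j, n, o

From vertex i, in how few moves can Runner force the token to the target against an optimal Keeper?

A0 = {o}
A1: add {m, n} — m (Runner) has m→o; n (Runner) has n→o.
A2: add {i} — i (Runner) has i→m.
A3 = A2; e.g. j (Keeper) can still go to k. Fixed point.
i enters the attractor at level 2, so Runner can force the target in 2 moves from there.

2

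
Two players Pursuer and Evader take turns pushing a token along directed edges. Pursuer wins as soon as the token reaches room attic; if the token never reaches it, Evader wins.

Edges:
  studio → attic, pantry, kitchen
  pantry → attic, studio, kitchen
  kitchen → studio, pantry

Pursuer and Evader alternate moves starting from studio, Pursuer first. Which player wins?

Pursuer

Track states (vertex, player-to-move).
A0 = {(attic,Pursuer), (attic,Evader)}
A1: add {(studio,Pursuer), (pantry,Pursuer)}.
(studio,Pursuer) ∈ A1 ⇒ Pursuer forces the target.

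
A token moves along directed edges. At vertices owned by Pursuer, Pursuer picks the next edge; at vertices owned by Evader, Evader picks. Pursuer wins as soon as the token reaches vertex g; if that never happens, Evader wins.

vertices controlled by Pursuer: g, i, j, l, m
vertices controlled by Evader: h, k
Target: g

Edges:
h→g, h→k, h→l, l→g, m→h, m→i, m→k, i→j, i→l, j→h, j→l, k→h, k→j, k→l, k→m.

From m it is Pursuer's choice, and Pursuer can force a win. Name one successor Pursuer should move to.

A0 = {g}
A1: add {l} — l (Pursuer) has l→g.
A2: add {i, j} — i (Pursuer) has i→l; j (Pursuer) has j→l.
A3: add {m} — m (Pursuer) has m→i.
A4 = A3; e.g. h (Evader) can still go to k. Fixed point.
From m, successor i is in the attractor (rank 2); the other successors h, k are not.

i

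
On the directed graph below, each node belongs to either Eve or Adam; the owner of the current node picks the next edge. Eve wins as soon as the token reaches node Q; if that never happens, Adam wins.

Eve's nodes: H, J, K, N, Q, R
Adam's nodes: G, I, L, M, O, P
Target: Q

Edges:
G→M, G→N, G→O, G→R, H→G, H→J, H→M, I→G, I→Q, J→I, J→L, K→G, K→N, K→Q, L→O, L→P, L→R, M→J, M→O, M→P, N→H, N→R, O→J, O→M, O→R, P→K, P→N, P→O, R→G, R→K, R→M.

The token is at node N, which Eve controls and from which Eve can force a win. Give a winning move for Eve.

R

A0 = {Q}
A1: add {K} — K (Eve) has K→Q.
A2: add {R} — R (Eve) has R→K.
A3: add {N} — N (Eve) has N→R.
A4 = A3; e.g. G (Adam) can still go to M. Fixed point.
From N, successor R is in the attractor (rank 2); the other successor H is not.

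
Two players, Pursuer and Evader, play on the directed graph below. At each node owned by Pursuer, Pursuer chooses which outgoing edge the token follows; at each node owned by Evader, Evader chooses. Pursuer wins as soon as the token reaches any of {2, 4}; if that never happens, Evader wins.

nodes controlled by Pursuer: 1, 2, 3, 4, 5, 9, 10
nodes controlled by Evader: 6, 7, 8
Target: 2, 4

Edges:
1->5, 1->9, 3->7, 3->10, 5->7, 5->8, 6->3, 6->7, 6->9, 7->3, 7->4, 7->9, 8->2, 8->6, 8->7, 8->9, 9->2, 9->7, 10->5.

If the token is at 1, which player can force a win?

A0 = {2, 4}
A1: add {9} — 9 (Pursuer) has 9→2.
A2: add {1} — 1 (Pursuer) has 1→9.
A3 = A2; e.g. 3 (Pursuer) has no edge into A2. Fixed point.
1 ∈ A2, so Pursuer can force the target.

Pursuer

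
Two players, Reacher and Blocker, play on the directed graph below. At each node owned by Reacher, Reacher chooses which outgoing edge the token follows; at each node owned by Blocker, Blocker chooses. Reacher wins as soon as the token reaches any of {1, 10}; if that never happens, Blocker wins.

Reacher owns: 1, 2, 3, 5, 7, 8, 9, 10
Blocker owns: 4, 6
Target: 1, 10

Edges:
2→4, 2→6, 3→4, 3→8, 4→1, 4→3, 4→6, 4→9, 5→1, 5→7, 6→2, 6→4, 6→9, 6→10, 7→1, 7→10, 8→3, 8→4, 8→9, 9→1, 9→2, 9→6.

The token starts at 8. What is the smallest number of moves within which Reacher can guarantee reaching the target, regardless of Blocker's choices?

A0 = {1, 10}
A1: add {5, 7, 9} — 5 (Reacher) has 5→1; 7 (Reacher) has 7→1; 9 (Reacher) has 9→1.
A2: add {8} — 8 (Reacher) has 8→9.
8 enters the attractor at level 2, so Reacher can force the target in 2 moves from there.

2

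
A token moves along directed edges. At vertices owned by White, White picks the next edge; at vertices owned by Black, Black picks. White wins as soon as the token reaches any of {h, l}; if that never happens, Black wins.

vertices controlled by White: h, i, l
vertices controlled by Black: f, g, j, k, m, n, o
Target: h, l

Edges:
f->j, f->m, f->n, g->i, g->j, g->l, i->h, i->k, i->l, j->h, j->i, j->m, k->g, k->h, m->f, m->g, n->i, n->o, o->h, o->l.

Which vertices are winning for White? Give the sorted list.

h, i, l, n, o

A0 = {h, l}
A1: add {i, o} — i (White) has i→h; o (Black): all of {h, l} already in.
A2: add {n} — n (Black): all of {i, o} already in.
A3 = A2; e.g. f (Black) can still go to j. Fixed point.
White's winning region = {h, i, l, n, o}.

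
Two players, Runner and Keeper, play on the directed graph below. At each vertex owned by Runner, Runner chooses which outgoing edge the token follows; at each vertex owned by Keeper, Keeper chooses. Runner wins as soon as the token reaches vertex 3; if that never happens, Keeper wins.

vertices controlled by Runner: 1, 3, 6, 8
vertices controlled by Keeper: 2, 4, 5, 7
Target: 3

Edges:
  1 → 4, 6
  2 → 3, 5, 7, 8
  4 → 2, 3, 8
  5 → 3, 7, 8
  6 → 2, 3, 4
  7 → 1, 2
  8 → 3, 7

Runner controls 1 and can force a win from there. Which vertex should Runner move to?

6

A0 = {3}
A1: add {6, 8} — 6 (Runner) has 6→3; 8 (Runner) has 8→3.
A2: add {1} — 1 (Runner) has 1→6.
A3 = A2; e.g. 2 (Keeper) can still go to 5. Fixed point.
From 1, successor 6 is in the attractor (rank 1); the other successor 4 is not.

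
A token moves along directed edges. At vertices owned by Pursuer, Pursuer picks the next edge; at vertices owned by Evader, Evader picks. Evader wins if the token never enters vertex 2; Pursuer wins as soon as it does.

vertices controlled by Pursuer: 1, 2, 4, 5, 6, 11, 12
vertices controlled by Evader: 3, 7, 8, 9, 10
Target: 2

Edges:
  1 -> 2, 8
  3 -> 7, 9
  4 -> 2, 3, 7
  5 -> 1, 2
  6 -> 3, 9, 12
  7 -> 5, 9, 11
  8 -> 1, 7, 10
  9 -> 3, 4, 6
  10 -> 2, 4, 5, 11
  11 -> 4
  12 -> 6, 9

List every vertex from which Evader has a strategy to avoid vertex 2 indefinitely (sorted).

3, 6, 7, 8, 9, 12

A0 = {2}
A1: add {1, 4, 5} — 1 (Pursuer) has 1→2; 4 (Pursuer) has 4→2; 5 (Pursuer) has 5→2.
A2: add {11} — 11 (Pursuer) has 11→4.
A3: add {10} — 10 (Evader): all of {2, 4, 5, 11} already in.
A4 = A3; e.g. 3 (Evader) can still go to 7. Fixed point.
Pursuer's attractor = {1, 2, 4, 5, 10, 11}; Evader avoids the target exactly from the complement.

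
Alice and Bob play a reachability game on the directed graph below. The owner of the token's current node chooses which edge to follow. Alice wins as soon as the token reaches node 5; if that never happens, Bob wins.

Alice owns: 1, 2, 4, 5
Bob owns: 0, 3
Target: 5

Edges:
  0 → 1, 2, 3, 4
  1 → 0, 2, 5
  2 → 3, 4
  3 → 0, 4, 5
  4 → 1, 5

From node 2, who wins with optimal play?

Alice

A0 = {5}
A1: add {1, 4} — 1 (Alice) has 1→5; 4 (Alice) has 4→5.
A2: add {2} — 2 (Alice) has 2→4.
A3 = A2; e.g. 0 (Bob) can still go to 3. Fixed point.
2 ∈ A2, so Alice can force the target.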